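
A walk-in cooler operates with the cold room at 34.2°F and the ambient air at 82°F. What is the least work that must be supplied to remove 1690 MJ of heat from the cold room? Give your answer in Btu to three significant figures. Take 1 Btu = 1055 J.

In absolute terms T_C = 274.37 K and T_H = 300.93 K, so ΔT = 26.56 K.
The reversible limit is COP_R = T_C/ΔT = 10.33, so W_min = Q_C/COP = Q_C·ΔT/T_C.
W_min = 1690 × 26.56/274.37 = 163.6 MJ = 155000 Btu.

155000 Btu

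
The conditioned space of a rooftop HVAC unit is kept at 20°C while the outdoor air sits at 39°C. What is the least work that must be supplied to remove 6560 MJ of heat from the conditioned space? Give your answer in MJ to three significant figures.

In absolute terms T_C = 293.15 K and T_H = 312.15 K, so ΔT = 19.00 K.
The reversible limit is COP_R = T_C/ΔT = 15.43, so W_min = Q_C/COP = Q_C·ΔT/T_C.
W_min = 6560 × 19.00/293.15 = 425.2 MJ.

425 MJ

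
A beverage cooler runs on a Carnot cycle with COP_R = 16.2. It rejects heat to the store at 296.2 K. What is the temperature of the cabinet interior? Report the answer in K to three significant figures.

For a Carnot refrigerator COP_R = T_C/(T_H − T_C), so T_C = COP·T_H/(1 + COP).
With T_H = 296.20 K, T_C = 16.2 × 296.20/17.20 = 278.98 K.

279 K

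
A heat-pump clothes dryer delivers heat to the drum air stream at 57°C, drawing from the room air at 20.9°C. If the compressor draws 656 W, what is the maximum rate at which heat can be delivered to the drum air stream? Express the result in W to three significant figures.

6000 W

In absolute terms T_C = 294.05 K and T_H = 330.15 K, so ΔT = 36.10 K.
COP_Carnot = T_H/ΔT = 330.15/36.10 = 9.145.
Q̇_max = COP_Carnot × Ẇ = 9.145 × 656.0 W = 5999 W.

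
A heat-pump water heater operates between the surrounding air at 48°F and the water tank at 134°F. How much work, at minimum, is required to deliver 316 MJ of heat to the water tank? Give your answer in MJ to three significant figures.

45.8 MJ

In absolute terms T_C = 282.04 K and T_H = 329.82 K, so ΔT = 47.78 K.
The reversible limit is COP_HP = T_H/ΔT = 6.903, so W_min = Q_H/COP = Q_H·ΔT/T_H.
W_min = 316.0 × 47.78/329.82 = 45.78 MJ.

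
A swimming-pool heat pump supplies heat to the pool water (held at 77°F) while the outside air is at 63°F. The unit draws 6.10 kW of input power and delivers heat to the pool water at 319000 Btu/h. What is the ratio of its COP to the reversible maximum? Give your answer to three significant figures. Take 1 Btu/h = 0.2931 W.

Converting, Q̇_H = 319000 Btu/h = 93.50 kW, so COP_actual = Q̇_H/Ẇ = 93.50/6.100 = 15.33.
In absolute terms T_C = 290.37 K and T_H = 298.15 K, so ΔT = 7.778 K.
COP_Carnot = T_H/ΔT = 298.15/7.778 = 38.33.
η_II = COP_actual/COP_Carnot = 15.33/38.33 = 0.3999.

0.400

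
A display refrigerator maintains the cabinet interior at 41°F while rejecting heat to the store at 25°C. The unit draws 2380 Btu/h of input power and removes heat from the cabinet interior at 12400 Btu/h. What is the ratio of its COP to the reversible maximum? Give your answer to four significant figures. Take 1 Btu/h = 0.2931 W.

0.3746

COP_actual = Q̇_C/Ẇ = 12400/2380 = 5.210.
In absolute terms T_C = 278.15 K and T_H = 298.15 K, so ΔT = 20.00 K.
COP_Carnot = T_C/ΔT = 278.15/20.00 = 13.91.
η_II = COP_actual/COP_Carnot = 5.210/13.91 = 0.3746.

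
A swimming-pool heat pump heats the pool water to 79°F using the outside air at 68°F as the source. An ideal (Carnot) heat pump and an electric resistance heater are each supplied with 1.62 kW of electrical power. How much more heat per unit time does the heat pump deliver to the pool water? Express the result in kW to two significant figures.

In absolute terms T_C = 293.15 K and T_H = 299.26 K, so ΔT = 6.111 K.
COP_Carnot = T_H/ΔT = 299.26/6.111 = 48.97.
The heat pump delivers Q̇_H = COP × Ẇ = 79.33 kW; the resistance heater delivers Ẇ = 1.620 kW.
Extra = (COP − 1)·Ẇ = 77.71 kW.

78 kW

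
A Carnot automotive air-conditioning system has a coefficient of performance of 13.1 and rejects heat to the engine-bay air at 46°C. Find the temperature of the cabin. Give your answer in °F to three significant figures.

For a Carnot refrigerator COP_R = T_C/(T_H − T_C), so T_C = COP·T_H/(1 + COP).
With T_H = 319.15 K, T_C = 13.1 × 319.15/14.10 = 296.52 K.
Converting, 296.52 K = 74.06°F.

74.1 °F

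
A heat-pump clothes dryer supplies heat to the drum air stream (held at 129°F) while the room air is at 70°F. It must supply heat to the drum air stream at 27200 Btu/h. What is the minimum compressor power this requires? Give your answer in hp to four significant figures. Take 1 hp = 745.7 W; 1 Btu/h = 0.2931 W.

In absolute terms T_C = 294.26 K and T_H = 327.04 K, so ΔT = 32.78 K.
COP_Carnot = T_H/ΔT = 327.04/32.78 = 9.977.
Ẇ_min = Q̇/COP_Carnot = 27200/9.977 = 2726 Btu/h = 1.072 hp.

1.072 hp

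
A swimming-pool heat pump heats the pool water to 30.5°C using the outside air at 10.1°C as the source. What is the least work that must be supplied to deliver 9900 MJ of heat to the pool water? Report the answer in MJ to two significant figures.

In absolute terms T_C = 283.25 K and T_H = 303.65 K, so ΔT = 20.40 K.
The reversible limit is COP_HP = T_H/ΔT = 14.88, so W_min = Q_H/COP = Q_H·ΔT/T_H.
W_min = 9900 × 20.40/303.65 = 665.1 MJ.

670 MJ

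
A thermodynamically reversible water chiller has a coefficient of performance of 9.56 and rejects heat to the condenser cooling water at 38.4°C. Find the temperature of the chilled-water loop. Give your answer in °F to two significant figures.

For a Carnot refrigerator COP_R = T_C/(T_H − T_C), so T_C = COP·T_H/(1 + COP).
With T_H = 311.55 K, T_C = 9.56 × 311.55/10.56 = 282.05 K.
Converting, 282.05 K = 48.01°F.

48 °F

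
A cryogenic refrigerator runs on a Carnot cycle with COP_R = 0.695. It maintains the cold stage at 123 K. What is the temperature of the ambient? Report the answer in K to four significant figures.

300.0 K

COP_R = T_C/(T_H − T_C) gives T_H − T_C = T_C/COP.
With T_C = 123.00 K, T_H = 123.00 × (1 + 1/0.695) = 299.98 K.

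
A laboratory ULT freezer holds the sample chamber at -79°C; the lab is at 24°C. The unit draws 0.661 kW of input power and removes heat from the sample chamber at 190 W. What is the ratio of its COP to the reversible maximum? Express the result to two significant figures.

0.15

Converting, Q̇_C = 190.0 W = 0.1900 kW, so COP_actual = Q̇_C/Ẇ = 0.1900/0.6610 = 0.2874.
In absolute terms T_C = 194.15 K and T_H = 297.15 K, so ΔT = 103.0 K.
COP_Carnot = T_C/ΔT = 194.15/103.0 = 1.885.
η_II = COP_actual/COP_Carnot = 0.2874/1.885 = 0.1525.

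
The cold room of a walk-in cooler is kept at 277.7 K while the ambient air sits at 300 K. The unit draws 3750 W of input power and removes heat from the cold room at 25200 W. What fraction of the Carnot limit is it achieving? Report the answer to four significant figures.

COP_actual = Q̇_C/Ẇ = 25200/3750 = 6.720.
The reservoir spacing is ΔT = 300 − 277.7 = 22.30 K.
COP_Carnot = T_C/ΔT = 277.70/22.30 = 12.45.
η_II = COP_actual/COP_Carnot = 6.720/12.45 = 0.5396.

0.5396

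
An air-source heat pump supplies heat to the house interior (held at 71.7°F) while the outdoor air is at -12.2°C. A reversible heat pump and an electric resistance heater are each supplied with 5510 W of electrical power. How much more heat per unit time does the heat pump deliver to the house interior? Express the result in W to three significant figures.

42000 W

In absolute terms T_C = 260.95 K and T_H = 295.21 K, so ΔT = 34.26 K.
COP_Carnot = T_H/ΔT = 295.21/34.26 = 8.618.
The heat pump delivers Q̇_H = COP × Ẇ = 47480 W; the resistance heater delivers Ẇ = 5510 W.
Extra = (COP − 1)·Ẇ = 41970 W.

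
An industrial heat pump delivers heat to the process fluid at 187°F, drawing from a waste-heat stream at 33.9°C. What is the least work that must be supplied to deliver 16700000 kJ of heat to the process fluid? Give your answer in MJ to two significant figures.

In absolute terms T_C = 307.05 K and T_H = 359.26 K, so ΔT = 52.21 K.
The reversible limit is COP_HP = T_H/ΔT = 6.881, so W_min = Q_H/COP = Q_H·ΔT/T_H.
W_min = 16700000 × 52.21/359.26 = 2427000 kJ = 2427 MJ.

2400 MJ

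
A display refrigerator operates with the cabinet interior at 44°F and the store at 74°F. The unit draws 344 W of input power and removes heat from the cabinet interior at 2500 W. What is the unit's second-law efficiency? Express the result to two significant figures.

0.43

COP_actual = Q̇_C/Ẇ = 2500/344.0 = 7.267.
In absolute terms T_C = 279.82 K and T_H = 296.48 K, so ΔT = 16.67 K.
COP_Carnot = T_C/ΔT = 279.82/16.67 = 16.79.
η_II = COP_actual/COP_Carnot = 7.267/16.79 = 0.4329.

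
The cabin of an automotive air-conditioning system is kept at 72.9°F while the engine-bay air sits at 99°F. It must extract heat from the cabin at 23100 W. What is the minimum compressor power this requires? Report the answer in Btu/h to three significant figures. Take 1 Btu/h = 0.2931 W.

In absolute terms T_C = 295.87 K and T_H = 310.37 K, so ΔT = 14.50 K.
COP_Carnot = T_C/ΔT = 295.87/14.50 = 20.40.
Ẇ_min = Q̇/COP_Carnot = 23100/20.40 = 1132 W = 3862 Btu/h.

3860 Btu/h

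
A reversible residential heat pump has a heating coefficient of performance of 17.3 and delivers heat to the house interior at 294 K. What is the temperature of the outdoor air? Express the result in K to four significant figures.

COP_HP = T_H/(T_H − T_C) gives T_H − T_C = T_H/COP.
With T_H = 294.00 K, T_C = 294.00 × (1 − 1/17.3) = 277.01 K.

277.0 K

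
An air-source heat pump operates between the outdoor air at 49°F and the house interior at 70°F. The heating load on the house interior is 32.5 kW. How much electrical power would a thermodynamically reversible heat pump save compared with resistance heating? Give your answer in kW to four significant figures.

31.21 kW

In absolute terms T_C = 282.59 K and T_H = 294.26 K, so ΔT = 11.67 K.
COP_Carnot = T_H/ΔT = 294.26/11.67 = 25.22.
Resistance heating needs Ẇ_res = Q̇_H = 32.50 kW; the reversible heat pump needs only Ẇ_hp = Q̇_H/COP = 1.289 kW.
Saving = 32.50 − 1.289 = 31.21 kW.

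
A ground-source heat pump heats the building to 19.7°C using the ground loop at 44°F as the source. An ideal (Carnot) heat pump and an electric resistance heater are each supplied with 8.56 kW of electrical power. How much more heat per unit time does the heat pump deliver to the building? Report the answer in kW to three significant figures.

184 kW

In absolute terms T_C = 279.82 K and T_H = 292.85 K, so ΔT = 13.03 K.
COP_Carnot = T_H/ΔT = 292.85/13.03 = 22.47.
The heat pump delivers Q̇_H = COP × Ẇ = 192.3 kW; the resistance heater delivers Ẇ = 8.560 kW.
Extra = (COP − 1)·Ẇ = 183.8 kW.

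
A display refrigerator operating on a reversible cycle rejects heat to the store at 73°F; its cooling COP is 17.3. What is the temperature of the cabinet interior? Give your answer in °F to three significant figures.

43.9 °F

For a Carnot refrigerator COP_R = T_C/(T_H − T_C), so T_C = COP·T_H/(1 + COP).
With T_H = 295.93 K, T_C = 17.3 × 295.93/18.30 = 279.76 K.
Converting, 279.76 K = 43.89°F.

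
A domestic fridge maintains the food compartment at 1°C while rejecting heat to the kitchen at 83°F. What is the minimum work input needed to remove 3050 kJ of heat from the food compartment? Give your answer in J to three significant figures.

304000 J

In absolute terms T_C = 274.15 K and T_H = 301.48 K, so ΔT = 27.33 K.
The reversible limit is COP_R = T_C/ΔT = 10.03, so W_min = Q_C/COP = Q_C·ΔT/T_C.
W_min = 3050 × 27.33/274.15 = 304.1 kJ = 304100 J.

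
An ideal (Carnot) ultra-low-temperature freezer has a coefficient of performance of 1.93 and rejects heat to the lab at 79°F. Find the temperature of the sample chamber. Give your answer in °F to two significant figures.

For a Carnot refrigerator COP_R = T_C/(T_H − T_C), so T_C = COP·T_H/(1 + COP).
With T_H = 299.26 K, T_C = 1.93 × 299.26/2.930 = 197.12 K.
Converting, 197.12 K = -104.85°F.

-100 °F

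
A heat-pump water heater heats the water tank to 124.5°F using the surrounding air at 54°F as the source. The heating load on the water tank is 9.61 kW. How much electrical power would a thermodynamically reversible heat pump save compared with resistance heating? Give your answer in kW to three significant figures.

In absolute terms T_C = 285.37 K and T_H = 324.54 K, so ΔT = 39.17 K.
COP_Carnot = T_H/ΔT = 324.54/39.17 = 8.286.
Resistance heating needs Ẇ_res = Q̇_H = 9.610 kW; the reversible heat pump needs only Ẇ_hp = Q̇_H/COP = 1.160 kW.
Saving = 9.610 − 1.160 = 8.450 kW.

8.45 kW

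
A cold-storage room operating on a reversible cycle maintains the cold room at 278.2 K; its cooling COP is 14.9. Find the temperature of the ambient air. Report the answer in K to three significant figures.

COP_R = T_C/(T_H − T_C) gives T_H − T_C = T_C/COP.
With T_C = 278.20 K, T_H = 278.20 × (1 + 1/14.9) = 296.87 K.

297 K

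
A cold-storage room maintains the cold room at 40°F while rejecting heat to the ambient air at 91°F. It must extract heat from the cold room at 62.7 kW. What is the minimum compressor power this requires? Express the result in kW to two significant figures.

In absolute terms T_C = 277.59 K and T_H = 305.93 K, so ΔT = 28.33 K.
COP_Carnot = T_C/ΔT = 277.59/28.33 = 9.797.
Ẇ_min = Q̇/COP_Carnot = 62.70/9.797 = 6.400 kW.

6.4 kW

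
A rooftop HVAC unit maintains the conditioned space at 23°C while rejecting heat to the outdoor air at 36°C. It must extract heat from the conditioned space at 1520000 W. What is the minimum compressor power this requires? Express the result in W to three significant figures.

66700 W

In absolute terms T_C = 296.15 K and T_H = 309.15 K, so ΔT = 13.00 K.
COP_Carnot = T_C/ΔT = 296.15/13.00 = 22.78.
Ẇ_min = Q̇/COP_Carnot = 1520000/22.78 = 66720 W.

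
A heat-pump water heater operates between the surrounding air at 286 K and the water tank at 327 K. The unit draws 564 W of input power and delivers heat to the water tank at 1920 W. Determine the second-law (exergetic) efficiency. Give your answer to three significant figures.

0.427

COP_actual = Q̇_H/Ẇ = 1920/564.0 = 3.404.
The reservoir spacing is ΔT = 327 − 286 = 41.00 K.
COP_Carnot = T_H/ΔT = 327.00/41.00 = 7.976.
η_II = COP_actual/COP_Carnot = 3.404/7.976 = 0.4268.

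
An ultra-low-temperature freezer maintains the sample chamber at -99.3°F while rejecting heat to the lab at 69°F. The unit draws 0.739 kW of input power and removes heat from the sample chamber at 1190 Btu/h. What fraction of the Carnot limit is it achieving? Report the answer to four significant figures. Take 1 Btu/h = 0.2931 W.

Converting, Q̇_C = 1190 Btu/h = 0.3488 kW, so COP_actual = Q̇_C/Ẇ = 0.3488/0.7390 = 0.4720.
In absolute terms T_C = 200.21 K and T_H = 293.71 K, so ΔT = 93.50 K.
COP_Carnot = T_C/ΔT = 200.21/93.50 = 2.141.
η_II = COP_actual/COP_Carnot = 0.4720/2.141 = 0.2204.

0.2204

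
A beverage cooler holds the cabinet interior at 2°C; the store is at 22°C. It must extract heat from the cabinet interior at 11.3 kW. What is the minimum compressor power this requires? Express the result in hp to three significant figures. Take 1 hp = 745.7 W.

In absolute terms T_C = 275.15 K and T_H = 295.15 K, so ΔT = 20.00 K.
COP_Carnot = T_C/ΔT = 275.15/20.00 = 13.76.
Ẇ_min = Q̇/COP_Carnot = 11.30/13.76 = 0.8214 kW = 1.101 hp.

1.10 hp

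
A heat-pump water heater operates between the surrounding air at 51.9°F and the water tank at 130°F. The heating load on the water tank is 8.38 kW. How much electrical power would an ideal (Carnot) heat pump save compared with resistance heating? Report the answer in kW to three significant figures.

In absolute terms T_C = 284.21 K and T_H = 327.59 K, so ΔT = 43.39 K.
COP_Carnot = T_H/ΔT = 327.59/43.39 = 7.550.
Resistance heating needs Ẇ_res = Q̇_H = 8.380 kW; the reversible heat pump needs only Ẇ_hp = Q̇_H/COP = 1.110 kW.
Saving = 8.380 − 1.110 = 7.270 kW.

7.27 kW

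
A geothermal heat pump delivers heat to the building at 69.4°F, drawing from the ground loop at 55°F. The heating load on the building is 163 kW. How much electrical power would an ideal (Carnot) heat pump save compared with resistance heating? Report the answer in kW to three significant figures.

159 kW

In absolute terms T_C = 285.93 K and T_H = 293.93 K, so ΔT = 8.000 K.
COP_Carnot = T_H/ΔT = 293.93/8.000 = 36.74.
Resistance heating needs Ẇ_res = Q̇_H = 163.0 kW; the reversible heat pump needs only Ẇ_hp = Q̇_H/COP = 4.436 kW.
Saving = 163.0 − 4.436 = 158.6 kW.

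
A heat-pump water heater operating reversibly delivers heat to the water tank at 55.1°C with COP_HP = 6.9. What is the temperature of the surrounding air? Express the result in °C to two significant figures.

7.5 °C

COP_HP = T_H/(T_H − T_C) gives T_H − T_C = T_H/COP.
With T_H = 328.25 K, T_C = 328.25 × (1 − 1/6.9) = 280.68 K.
Converting, 280.68 K = 7.53°C.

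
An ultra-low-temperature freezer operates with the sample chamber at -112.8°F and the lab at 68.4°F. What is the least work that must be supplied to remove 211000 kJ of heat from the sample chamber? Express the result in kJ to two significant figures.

In absolute terms T_C = 192.71 K and T_H = 293.37 K, so ΔT = 100.7 K.
The reversible limit is COP_R = T_C/ΔT = 1.914, so W_min = Q_C/COP = Q_C·ΔT/T_C.
W_min = 211000 × 100.7/192.71 = 110200 kJ.

110000 kJ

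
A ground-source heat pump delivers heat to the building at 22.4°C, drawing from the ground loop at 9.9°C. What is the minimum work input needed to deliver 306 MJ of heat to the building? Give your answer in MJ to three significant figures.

12.9 MJ

In absolute terms T_C = 283.05 K and T_H = 295.55 K, so ΔT = 12.50 K.
The reversible limit is COP_HP = T_H/ΔT = 23.64, so W_min = Q_H/COP = Q_H·ΔT/T_H.
W_min = 306.0 × 12.50/295.55 = 12.94 MJ.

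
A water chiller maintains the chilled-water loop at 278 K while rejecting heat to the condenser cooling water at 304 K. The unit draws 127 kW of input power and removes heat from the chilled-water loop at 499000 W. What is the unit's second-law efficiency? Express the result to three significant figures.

Converting, Q̇_C = 499000 W = 499.0 kW, so COP_actual = Q̇_C/Ẇ = 499.0/127.0 = 3.929.
The reservoir spacing is ΔT = 304 − 278 = 26.00 K.
COP_Carnot = T_C/ΔT = 278.00/26.00 = 10.69.
η_II = COP_actual/COP_Carnot = 3.929/10.69 = 0.3675.

0.367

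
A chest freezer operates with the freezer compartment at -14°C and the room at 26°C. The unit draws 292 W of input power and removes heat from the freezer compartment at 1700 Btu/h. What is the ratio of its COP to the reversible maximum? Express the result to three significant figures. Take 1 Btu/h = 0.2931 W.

Converting, Q̇_C = 1700 Btu/h = 498.3 W, so COP_actual = Q̇_C/Ẇ = 498.3/292.0 = 1.706.
In absolute terms T_C = 259.15 K and T_H = 299.15 K, so ΔT = 40.00 K.
COP_Carnot = T_C/ΔT = 259.15/40.00 = 6.479.
η_II = COP_actual/COP_Carnot = 1.706/6.479 = 0.2634.

0.263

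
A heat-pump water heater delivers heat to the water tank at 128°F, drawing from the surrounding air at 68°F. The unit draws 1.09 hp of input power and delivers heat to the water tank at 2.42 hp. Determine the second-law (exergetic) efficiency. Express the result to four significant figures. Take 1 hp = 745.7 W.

0.2267

COP_actual = Q̇_H/Ẇ = 2.420/1.090 = 2.220.
In absolute terms T_C = 293.15 K and T_H = 326.48 K, so ΔT = 33.33 K.
COP_Carnot = T_H/ΔT = 326.48/33.33 = 9.795.
η_II = COP_actual/COP_Carnot = 2.220/9.795 = 0.2267.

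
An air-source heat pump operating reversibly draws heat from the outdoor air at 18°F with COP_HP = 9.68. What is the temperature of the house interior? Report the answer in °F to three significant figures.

COP_HP = T_H/(T_H − T_C) rearranges to T_H = COP·T_C/(COP − 1).
With T_C = 265.37 K, T_H = 9.68 × 265.37/8.680 = 295.95 K.
Converting, 295.95 K = 73.03°F.

73.0 °F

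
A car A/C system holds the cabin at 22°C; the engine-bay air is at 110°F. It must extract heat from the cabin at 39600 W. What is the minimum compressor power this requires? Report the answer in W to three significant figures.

In absolute terms T_C = 295.15 K and T_H = 316.48 K, so ΔT = 21.33 K.
COP_Carnot = T_C/ΔT = 295.15/21.33 = 13.84.
Ẇ_min = Q̇/COP_Carnot = 39600/13.84 = 2862 W.

2860 W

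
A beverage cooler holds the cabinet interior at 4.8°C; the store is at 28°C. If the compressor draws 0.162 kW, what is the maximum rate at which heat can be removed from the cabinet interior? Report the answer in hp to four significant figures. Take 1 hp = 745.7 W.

In absolute terms T_C = 277.95 K and T_H = 301.15 K, so ΔT = 23.20 K.
COP_Carnot = T_C/ΔT = 277.95/23.20 = 11.98.
Q̇_max = COP_Carnot × Ẇ = 11.98 × 0.1620 kW = 1.941 kW = 2.603 hp.

2.603 hp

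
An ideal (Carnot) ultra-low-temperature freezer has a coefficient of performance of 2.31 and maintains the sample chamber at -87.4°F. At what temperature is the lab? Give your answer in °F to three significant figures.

COP_R = T_C/(T_H − T_C) gives T_H − T_C = T_C/COP.
With T_C = 206.82 K, T_H = 206.82 × (1 + 1/2.31) = 296.35 K.
Converting, 296.35 K = 73.76°F.

73.8 °F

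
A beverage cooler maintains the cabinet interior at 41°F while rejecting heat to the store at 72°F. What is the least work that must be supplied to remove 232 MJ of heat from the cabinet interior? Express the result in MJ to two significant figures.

In absolute terms T_C = 278.15 K and T_H = 295.37 K, so ΔT = 17.22 K.
The reversible limit is COP_R = T_C/ΔT = 16.15, so W_min = Q_C/COP = Q_C·ΔT/T_C.
W_min = 232.0 × 17.22/278.15 = 14.36 MJ.

14 MJ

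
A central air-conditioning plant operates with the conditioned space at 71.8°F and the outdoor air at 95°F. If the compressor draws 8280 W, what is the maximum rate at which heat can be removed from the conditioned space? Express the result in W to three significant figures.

190000 W

In absolute terms T_C = 295.26 K and T_H = 308.15 K, so ΔT = 12.89 K.
COP_Carnot = T_C/ΔT = 295.26/12.89 = 22.91.
Q̇_max = COP_Carnot × Ẇ = 22.91 × 8280 W = 189700 W.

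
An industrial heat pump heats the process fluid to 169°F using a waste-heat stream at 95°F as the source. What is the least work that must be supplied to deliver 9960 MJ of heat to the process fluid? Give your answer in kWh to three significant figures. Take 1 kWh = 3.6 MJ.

326 kWh

In absolute terms T_C = 308.15 K and T_H = 349.26 K, so ΔT = 41.11 K.
The reversible limit is COP_HP = T_H/ΔT = 8.496, so W_min = Q_H/COP = Q_H·ΔT/T_H.
W_min = 9960 × 41.11/349.26 = 1172 MJ = 325.7 kWh.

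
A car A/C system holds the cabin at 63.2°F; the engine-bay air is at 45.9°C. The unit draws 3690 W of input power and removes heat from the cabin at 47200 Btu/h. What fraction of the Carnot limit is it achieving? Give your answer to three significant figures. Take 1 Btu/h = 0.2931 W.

0.369

Converting, Q̇_C = 47200 Btu/h = 13830 W, so COP_actual = Q̇_C/Ẇ = 13830/3690 = 3.749.
In absolute terms T_C = 290.48 K and T_H = 319.05 K, so ΔT = 28.57 K.
COP_Carnot = T_C/ΔT = 290.48/28.57 = 10.17.
η_II = COP_actual/COP_Carnot = 3.749/10.17 = 0.3687.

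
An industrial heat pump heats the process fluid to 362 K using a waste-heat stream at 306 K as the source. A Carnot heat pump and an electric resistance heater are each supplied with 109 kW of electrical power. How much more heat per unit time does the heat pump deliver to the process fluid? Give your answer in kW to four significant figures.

595.6 kW

The reservoir spacing is ΔT = 362 − 306 = 56.00 K.
COP_Carnot = T_H/ΔT = 362.00/56.00 = 6.464.
The heat pump delivers Q̇_H = COP × Ẇ = 704.6 kW; the resistance heater delivers Ẇ = 109.0 kW.
Extra = (COP − 1)·Ẇ = 595.6 kW.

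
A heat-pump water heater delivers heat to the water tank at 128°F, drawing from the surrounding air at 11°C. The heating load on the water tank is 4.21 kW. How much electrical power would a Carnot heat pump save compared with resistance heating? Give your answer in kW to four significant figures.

In absolute terms T_C = 284.15 K and T_H = 326.48 K, so ΔT = 42.33 K.
COP_Carnot = T_H/ΔT = 326.48/42.33 = 7.712.
Resistance heating needs Ẇ_res = Q̇_H = 4.210 kW; the reversible heat pump needs only Ẇ_hp = Q̇_H/COP = 0.5459 kW.
Saving = 4.210 − 0.5459 = 3.664 kW.

3.664 kW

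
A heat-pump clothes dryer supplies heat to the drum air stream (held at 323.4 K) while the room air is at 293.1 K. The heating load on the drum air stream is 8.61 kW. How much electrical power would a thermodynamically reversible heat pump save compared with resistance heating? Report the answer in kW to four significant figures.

7.803 kW

The reservoir spacing is ΔT = 323.4 − 293.1 = 30.30 K.
COP_Carnot = T_H/ΔT = 323.40/30.30 = 10.67.
Resistance heating needs Ẇ_res = Q̇_H = 8.610 kW; the reversible heat pump needs only Ẇ_hp = Q̇_H/COP = 0.8067 kW.
Saving = 8.610 − 0.8067 = 7.803 kW.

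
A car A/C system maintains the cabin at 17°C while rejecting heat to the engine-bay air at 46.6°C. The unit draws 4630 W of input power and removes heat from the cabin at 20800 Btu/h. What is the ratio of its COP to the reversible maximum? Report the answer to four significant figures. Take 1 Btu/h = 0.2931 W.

Converting, Q̇_C = 20800 Btu/h = 6096 W, so COP_actual = Q̇_C/Ẇ = 6096/4630 = 1.317.
In absolute terms T_C = 290.15 K and T_H = 319.75 K, so ΔT = 29.60 K.
COP_Carnot = T_C/ΔT = 290.15/29.60 = 9.802.
η_II = COP_actual/COP_Carnot = 1.317/9.802 = 0.1343.

0.1343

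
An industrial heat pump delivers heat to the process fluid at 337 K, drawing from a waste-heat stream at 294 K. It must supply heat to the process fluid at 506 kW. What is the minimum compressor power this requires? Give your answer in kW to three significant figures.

64.6 kW

The reservoir spacing is ΔT = 337 − 294 = 43.00 K.
COP_Carnot = T_H/ΔT = 337.00/43.00 = 7.837.
Ẇ_min = Q̇/COP_Carnot = 506.0/7.837 = 64.56 kW.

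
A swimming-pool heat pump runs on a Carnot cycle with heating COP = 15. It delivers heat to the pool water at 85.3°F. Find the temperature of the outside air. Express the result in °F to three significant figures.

COP_HP = T_H/(T_H − T_C) gives T_H − T_C = T_H/COP.
With T_H = 302.76 K, T_C = 302.76 × (1 − 1/15) = 282.58 K.
Converting, 282.58 K = 48.97°F.

49.0 °F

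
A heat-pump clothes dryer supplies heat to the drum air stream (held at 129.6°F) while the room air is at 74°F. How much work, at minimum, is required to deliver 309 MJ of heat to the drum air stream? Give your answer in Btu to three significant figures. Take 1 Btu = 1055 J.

27600 Btu

In absolute terms T_C = 296.48 K and T_H = 327.37 K, so ΔT = 30.89 K.
The reversible limit is COP_HP = T_H/ΔT = 10.60, so W_min = Q_H/COP = Q_H·ΔT/T_H.
W_min = 309.0 × 30.89/327.37 = 29.16 MJ = 27640 Btu.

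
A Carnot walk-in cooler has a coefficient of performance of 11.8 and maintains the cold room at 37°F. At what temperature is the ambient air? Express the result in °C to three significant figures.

26.2 °C

COP_R = T_C/(T_H − T_C) gives T_H − T_C = T_C/COP.
With T_C = 275.93 K, T_H = 275.93 × (1 + 1/11.8) = 299.31 K.
Converting, 299.31 K = 26.16°C.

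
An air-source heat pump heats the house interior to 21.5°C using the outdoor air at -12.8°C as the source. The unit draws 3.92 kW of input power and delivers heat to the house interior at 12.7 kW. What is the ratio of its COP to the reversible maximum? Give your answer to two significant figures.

0.38

COP_actual = Q̇_H/Ẇ = 12.70/3.920 = 3.240.
In absolute terms T_C = 260.35 K and T_H = 294.65 K, so ΔT = 34.30 K.
COP_Carnot = T_H/ΔT = 294.65/34.30 = 8.590.
η_II = COP_actual/COP_Carnot = 3.240/8.590 = 0.3771.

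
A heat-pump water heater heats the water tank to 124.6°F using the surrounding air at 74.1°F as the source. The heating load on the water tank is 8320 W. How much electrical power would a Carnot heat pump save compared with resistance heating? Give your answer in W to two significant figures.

In absolute terms T_C = 296.54 K and T_H = 324.59 K, so ΔT = 28.06 K.
COP_Carnot = T_H/ΔT = 324.59/28.06 = 11.57.
Resistance heating needs Ẇ_res = Q̇_H = 8320 W; the reversible heat pump needs only Ẇ_hp = Q̇_H/COP = 719.1 W.
Saving = 8320 − 719.1 = 7601 W.

7600 W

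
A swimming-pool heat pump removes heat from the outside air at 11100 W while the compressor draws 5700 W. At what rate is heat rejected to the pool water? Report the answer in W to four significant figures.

16800 W

For a cyclic device the first law requires Q̇_H = Q̇_C + Ẇ.
Q̇_H = Q̇_C + Ẇ = 16800 W.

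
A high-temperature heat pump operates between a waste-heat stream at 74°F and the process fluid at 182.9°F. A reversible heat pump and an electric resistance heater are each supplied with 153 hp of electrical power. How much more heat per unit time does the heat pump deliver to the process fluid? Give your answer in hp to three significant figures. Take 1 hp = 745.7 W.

In absolute terms T_C = 296.48 K and T_H = 356.98 K, so ΔT = 60.50 K.
COP_Carnot = T_H/ΔT = 356.98/60.50 = 5.901.
The heat pump delivers Q̇_H = COP × Ẇ = 902.8 hp; the resistance heater delivers Ẇ = 153.0 hp.
Extra = (COP − 1)·Ẇ = 749.8 hp.

750 hp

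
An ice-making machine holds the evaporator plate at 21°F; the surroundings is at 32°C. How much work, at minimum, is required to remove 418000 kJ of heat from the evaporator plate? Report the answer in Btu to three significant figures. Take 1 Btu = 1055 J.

56500 Btu

In absolute terms T_C = 267.04 K and T_H = 305.15 K, so ΔT = 38.11 K.
The reversible limit is COP_R = T_C/ΔT = 7.007, so W_min = Q_C/COP = Q_C·ΔT/T_C.
W_min = 418000 × 38.11/267.04 = 59660 kJ = 56550 Btu.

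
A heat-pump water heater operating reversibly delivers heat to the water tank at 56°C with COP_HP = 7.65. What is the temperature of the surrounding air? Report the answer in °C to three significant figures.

COP_HP = T_H/(T_H − T_C) gives T_H − T_C = T_H/COP.
With T_H = 329.15 K, T_C = 329.15 × (1 − 1/7.65) = 286.12 K.
Converting, 286.12 K = 12.97°C.

13.0 °C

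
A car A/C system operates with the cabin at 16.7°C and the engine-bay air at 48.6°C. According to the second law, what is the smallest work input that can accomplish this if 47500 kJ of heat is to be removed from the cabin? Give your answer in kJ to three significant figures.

5230 kJ

In absolute terms T_C = 289.85 K and T_H = 321.75 K, so ΔT = 31.90 K.
The reversible limit is COP_R = T_C/ΔT = 9.086, so W_min = Q_C/COP = Q_C·ΔT/T_C.
W_min = 47500 × 31.90/289.85 = 5228 kJ.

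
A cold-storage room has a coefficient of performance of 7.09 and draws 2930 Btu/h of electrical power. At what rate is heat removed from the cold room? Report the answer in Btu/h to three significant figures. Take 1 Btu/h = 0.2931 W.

Q̇_C = COP × Ẇ = 7.09 × 2930 = 20770 Btu/h.

20800 Btu/h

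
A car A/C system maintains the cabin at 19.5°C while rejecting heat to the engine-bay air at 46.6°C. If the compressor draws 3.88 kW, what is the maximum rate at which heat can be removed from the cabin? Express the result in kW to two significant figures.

In absolute terms T_C = 292.65 K and T_H = 319.75 K, so ΔT = 27.10 K.
COP_Carnot = T_C/ΔT = 292.65/27.10 = 10.80.
Q̇_max = COP_Carnot × Ẇ = 10.80 × 3.880 kW = 41.90 kW.

42 kW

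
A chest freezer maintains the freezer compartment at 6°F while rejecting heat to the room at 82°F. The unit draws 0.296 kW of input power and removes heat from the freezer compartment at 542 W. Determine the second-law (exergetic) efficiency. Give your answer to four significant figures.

Converting, Q̇_C = 542.0 W = 0.5420 kW, so COP_actual = Q̇_C/Ẇ = 0.5420/0.2960 = 1.831.
In absolute terms T_C = 258.71 K and T_H = 300.93 K, so ΔT = 42.22 K.
COP_Carnot = T_C/ΔT = 258.71/42.22 = 6.127.
η_II = COP_actual/COP_Carnot = 1.831/6.127 = 0.2988.

0.2988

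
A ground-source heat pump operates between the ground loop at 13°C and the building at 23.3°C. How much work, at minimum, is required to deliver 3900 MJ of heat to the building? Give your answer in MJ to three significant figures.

136 MJ

In absolute terms T_C = 286.15 K and T_H = 296.45 K, so ΔT = 10.30 K.
The reversible limit is COP_HP = T_H/ΔT = 28.78, so W_min = Q_H/COP = Q_H·ΔT/T_H.
W_min = 3900 × 10.30/296.45 = 135.5 MJ.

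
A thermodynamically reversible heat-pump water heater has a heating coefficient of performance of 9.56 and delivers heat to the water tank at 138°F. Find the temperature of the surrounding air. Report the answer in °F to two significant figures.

75 °F

COP_HP = T_H/(T_H − T_C) gives T_H − T_C = T_H/COP.
With T_H = 332.04 K, T_C = 332.04 × (1 − 1/9.56) = 297.31 K.
Converting, 297.31 K = 75.48°F.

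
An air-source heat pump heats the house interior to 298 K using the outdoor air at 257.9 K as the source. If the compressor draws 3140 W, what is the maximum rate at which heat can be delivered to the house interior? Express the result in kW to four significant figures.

23.33 kW

The reservoir spacing is ΔT = 298 − 257.9 = 40.10 K.
COP_Carnot = T_H/ΔT = 298.00/40.10 = 7.431.
Q̇_max = COP_Carnot × Ẇ = 7.431 × 3140 W = 23330 W = 23.33 kW.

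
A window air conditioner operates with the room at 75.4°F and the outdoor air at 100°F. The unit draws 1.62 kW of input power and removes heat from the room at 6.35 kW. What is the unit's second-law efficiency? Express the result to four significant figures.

0.1802

COP_actual = Q̇_C/Ẇ = 6.350/1.620 = 3.920.
In absolute terms T_C = 297.26 K and T_H = 310.93 K, so ΔT = 13.67 K.
COP_Carnot = T_C/ΔT = 297.26/13.67 = 21.75.
η_II = COP_actual/COP_Carnot = 3.920/21.75 = 0.1802.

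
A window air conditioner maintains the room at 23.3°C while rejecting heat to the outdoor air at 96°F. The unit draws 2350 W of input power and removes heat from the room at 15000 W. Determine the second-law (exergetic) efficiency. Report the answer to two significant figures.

0.26

COP_actual = Q̇_C/Ẇ = 15000/2350 = 6.383.
In absolute terms T_C = 296.45 K and T_H = 308.71 K, so ΔT = 12.26 K.
COP_Carnot = T_C/ΔT = 296.45/12.26 = 24.19.
η_II = COP_actual/COP_Carnot = 6.383/24.19 = 0.2639.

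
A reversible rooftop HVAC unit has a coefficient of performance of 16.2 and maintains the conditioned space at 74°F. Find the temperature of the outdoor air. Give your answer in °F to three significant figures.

107 °F

COP_R = T_C/(T_H − T_C) gives T_H − T_C = T_C/COP.
With T_C = 296.48 K, T_H = 296.48 × (1 + 1/16.2) = 314.78 K.
Converting, 314.78 K = 106.94°F.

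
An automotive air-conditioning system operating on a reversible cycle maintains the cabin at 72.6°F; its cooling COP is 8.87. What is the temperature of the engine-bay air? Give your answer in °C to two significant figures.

56 °C

COP_R = T_C/(T_H − T_C) gives T_H − T_C = T_C/COP.
With T_C = 295.71 K, T_H = 295.71 × (1 + 1/8.87) = 329.04 K.
Converting, 329.04 K = 55.89°C.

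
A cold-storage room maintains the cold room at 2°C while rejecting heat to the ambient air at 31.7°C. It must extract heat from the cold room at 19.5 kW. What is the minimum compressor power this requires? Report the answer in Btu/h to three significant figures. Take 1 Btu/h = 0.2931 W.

In absolute terms T_C = 275.15 K and T_H = 304.85 K, so ΔT = 29.70 K.
COP_Carnot = T_C/ΔT = 275.15/29.70 = 9.264.
Ẇ_min = Q̇/COP_Carnot = 19.50/9.264 = 2.105 kW = 7181 Btu/h.

7180 Btu/h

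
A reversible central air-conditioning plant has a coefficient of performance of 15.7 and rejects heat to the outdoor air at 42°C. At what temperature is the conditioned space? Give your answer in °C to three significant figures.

23.1 °C

For a Carnot refrigerator COP_R = T_C/(T_H − T_C), so T_C = COP·T_H/(1 + COP).
With T_H = 315.15 K, T_C = 15.7 × 315.15/16.70 = 296.28 K.
Converting, 296.28 K = 23.13°C.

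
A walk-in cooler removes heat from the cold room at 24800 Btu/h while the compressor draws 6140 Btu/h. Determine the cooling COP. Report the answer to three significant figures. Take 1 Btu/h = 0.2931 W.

4.04

The first law gives Q̇_H = Q̇_C + Ẇ, so the three rates are Q̇_C = 24800, Q̇_H = 30940, Ẇ = 6140 Btu/h.
COP_R = Q̇_C/Ẇ = 24800/6140 = 4.039.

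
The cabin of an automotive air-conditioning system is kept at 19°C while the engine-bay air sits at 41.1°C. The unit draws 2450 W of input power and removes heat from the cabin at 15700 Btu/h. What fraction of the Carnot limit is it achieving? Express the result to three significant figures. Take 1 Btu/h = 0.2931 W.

0.142

Converting, Q̇_C = 15700 Btu/h = 4602 W, so COP_actual = Q̇_C/Ẇ = 4602/2450 = 1.878.
In absolute terms T_C = 292.15 K and T_H = 314.25 K, so ΔT = 22.10 K.
COP_Carnot = T_C/ΔT = 292.15/22.10 = 13.22.
η_II = COP_actual/COP_Carnot = 1.878/13.22 = 0.1421.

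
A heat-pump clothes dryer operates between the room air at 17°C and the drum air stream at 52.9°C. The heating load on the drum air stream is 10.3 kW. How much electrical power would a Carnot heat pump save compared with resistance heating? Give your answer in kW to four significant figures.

9.166 kW

In absolute terms T_C = 290.15 K and T_H = 326.05 K, so ΔT = 35.90 K.
COP_Carnot = T_H/ΔT = 326.05/35.90 = 9.082.
Resistance heating needs Ẇ_res = Q̇_H = 10.30 kW; the reversible heat pump needs only Ẇ_hp = Q̇_H/COP = 1.134 kW.
Saving = 10.30 − 1.134 = 9.166 kW.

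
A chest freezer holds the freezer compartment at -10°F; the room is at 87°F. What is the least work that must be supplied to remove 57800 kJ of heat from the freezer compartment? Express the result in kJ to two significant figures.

In absolute terms T_C = 249.82 K and T_H = 303.71 K, so ΔT = 53.89 K.
The reversible limit is COP_R = T_C/ΔT = 4.636, so W_min = Q_C/COP = Q_C·ΔT/T_C.
W_min = 57800 × 53.89/249.82 = 12470 kJ.

12000 kJ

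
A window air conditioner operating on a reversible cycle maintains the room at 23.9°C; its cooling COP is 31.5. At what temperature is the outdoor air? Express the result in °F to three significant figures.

COP_R = T_C/(T_H − T_C) gives T_H − T_C = T_C/COP.
With T_C = 297.05 K, T_H = 297.05 × (1 + 1/31.5) = 306.48 K.
Converting, 306.48 K = 91.99°F.

92.0 °F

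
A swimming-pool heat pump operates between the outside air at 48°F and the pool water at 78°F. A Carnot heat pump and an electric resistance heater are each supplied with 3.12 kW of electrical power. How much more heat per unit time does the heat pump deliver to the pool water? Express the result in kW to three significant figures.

In absolute terms T_C = 282.04 K and T_H = 298.71 K, so ΔT = 16.67 K.
COP_Carnot = T_H/ΔT = 298.71/16.67 = 17.92.
The heat pump delivers Q̇_H = COP × Ẇ = 55.92 kW; the resistance heater delivers Ẇ = 3.120 kW.
Extra = (COP − 1)·Ẇ = 52.80 kW.

52.8 kW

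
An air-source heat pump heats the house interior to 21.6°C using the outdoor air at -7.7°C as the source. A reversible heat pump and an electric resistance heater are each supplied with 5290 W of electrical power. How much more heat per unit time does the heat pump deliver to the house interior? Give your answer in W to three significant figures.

47900 W

In absolute terms T_C = 265.45 K and T_H = 294.75 K, so ΔT = 29.30 K.
COP_Carnot = T_H/ΔT = 294.75/29.30 = 10.06.
The heat pump delivers Q̇_H = COP × Ẇ = 53220 W; the resistance heater delivers Ẇ = 5290 W.
Extra = (COP − 1)·Ẇ = 47930 W.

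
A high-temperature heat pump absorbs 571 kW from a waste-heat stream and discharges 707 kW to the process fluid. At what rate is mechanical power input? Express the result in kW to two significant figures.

For a cyclic device the first law requires Q̇_H = Q̇_C + Ẇ.
Ẇ = Q̇_H − Q̇_C = 136.0 kW.

140 kW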